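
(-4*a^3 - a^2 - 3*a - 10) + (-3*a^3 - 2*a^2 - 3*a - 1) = -7*a^3 - 3*a^2 - 6*a - 11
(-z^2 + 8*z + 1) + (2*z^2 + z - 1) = z^2 + 9*z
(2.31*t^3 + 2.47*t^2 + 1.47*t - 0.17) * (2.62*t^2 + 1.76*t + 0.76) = 6.0522*t^5 + 10.537*t^4 + 9.9542*t^3 + 4.019*t^2 + 0.818*t - 0.1292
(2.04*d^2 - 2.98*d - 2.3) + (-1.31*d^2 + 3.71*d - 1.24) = 0.73*d^2 + 0.73*d - 3.54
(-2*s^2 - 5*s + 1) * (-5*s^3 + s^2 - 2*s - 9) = 10*s^5 + 23*s^4 - 6*s^3 + 29*s^2 + 43*s - 9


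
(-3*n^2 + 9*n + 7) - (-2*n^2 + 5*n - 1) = -n^2 + 4*n + 8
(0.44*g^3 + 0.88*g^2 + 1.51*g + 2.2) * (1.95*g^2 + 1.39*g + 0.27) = 0.858*g^5 + 2.3276*g^4 + 4.2865*g^3 + 6.6265*g^2 + 3.4657*g + 0.594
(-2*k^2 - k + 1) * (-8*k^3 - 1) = 16*k^5 + 8*k^4 - 8*k^3 + 2*k^2 + k - 1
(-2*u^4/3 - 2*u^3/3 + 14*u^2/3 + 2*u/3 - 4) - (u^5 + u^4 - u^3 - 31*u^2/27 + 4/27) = -u^5 - 5*u^4/3 + u^3/3 + 157*u^2/27 + 2*u/3 - 112/27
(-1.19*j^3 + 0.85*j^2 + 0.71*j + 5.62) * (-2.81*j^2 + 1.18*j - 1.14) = 3.3439*j^5 - 3.7927*j^4 + 0.3645*j^3 - 15.9234*j^2 + 5.8222*j - 6.4068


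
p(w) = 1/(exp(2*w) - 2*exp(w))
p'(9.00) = 0.00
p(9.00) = 0.00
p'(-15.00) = 1634508.69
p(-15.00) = -1634508.94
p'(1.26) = -0.62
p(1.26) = 0.19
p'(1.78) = -0.11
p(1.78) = 0.04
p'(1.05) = -1.77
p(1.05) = 0.41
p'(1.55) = -0.21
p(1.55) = 0.08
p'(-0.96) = 1.23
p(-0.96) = -1.62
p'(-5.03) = 76.47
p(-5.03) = -76.72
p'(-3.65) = 19.23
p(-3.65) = -19.49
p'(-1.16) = 1.54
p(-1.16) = -1.89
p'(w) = (-2*exp(2*w) + 2*exp(w))/(exp(2*w) - 2*exp(w))^2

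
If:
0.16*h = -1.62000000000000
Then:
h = -10.12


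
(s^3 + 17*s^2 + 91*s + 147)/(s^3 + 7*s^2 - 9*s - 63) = (s + 7)/(s - 3)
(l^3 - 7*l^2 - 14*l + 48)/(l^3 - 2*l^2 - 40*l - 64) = (l^2 + l - 6)/(l^2 + 6*l + 8)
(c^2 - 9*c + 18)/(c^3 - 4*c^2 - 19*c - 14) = (-c^2 + 9*c - 18)/(-c^3 + 4*c^2 + 19*c + 14)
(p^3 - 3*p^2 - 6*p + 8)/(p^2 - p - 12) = (p^2 + p - 2)/(p + 3)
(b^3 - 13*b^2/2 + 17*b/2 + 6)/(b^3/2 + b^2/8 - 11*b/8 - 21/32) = 16*(b^2 - 7*b + 12)/(8*b^2 - 2*b - 21)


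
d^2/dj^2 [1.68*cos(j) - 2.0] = -1.68*cos(j)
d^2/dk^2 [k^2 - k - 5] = 2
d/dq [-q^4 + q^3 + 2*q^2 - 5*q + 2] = -4*q^3 + 3*q^2 + 4*q - 5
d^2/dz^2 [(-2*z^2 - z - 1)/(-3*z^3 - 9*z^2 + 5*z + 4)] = 2*(18*z^6 + 27*z^5 + 225*z^4 + 570*z^3 + 486*z^2 + 9*z + 73)/(27*z^9 + 243*z^8 + 594*z^7 - 189*z^6 - 1638*z^5 + 63*z^4 + 1099*z^3 + 132*z^2 - 240*z - 64)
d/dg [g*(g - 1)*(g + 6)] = 3*g^2 + 10*g - 6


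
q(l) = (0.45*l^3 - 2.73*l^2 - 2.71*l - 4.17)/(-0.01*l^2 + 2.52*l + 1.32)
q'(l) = (0.02*l - 2.52)*(0.45*l^3 - 2.73*l^2 - 2.71*l - 4.17)/(-0.01*l^2 + 2.52*l + 1.32)^2 + (1.35*l^2 - 5.46*l - 2.71)/(-0.01*l^2 + 2.52*l + 1.32)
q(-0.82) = 5.35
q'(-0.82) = 14.48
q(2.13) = -2.71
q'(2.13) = -0.23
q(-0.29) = -6.16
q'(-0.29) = 24.73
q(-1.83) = 3.34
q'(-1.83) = -0.98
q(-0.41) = -12.45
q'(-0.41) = 109.51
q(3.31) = -2.80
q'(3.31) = 0.09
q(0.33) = -2.49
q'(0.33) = 0.88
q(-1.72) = 3.24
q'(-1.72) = -0.78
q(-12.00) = 37.63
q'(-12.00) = -5.05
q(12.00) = 11.55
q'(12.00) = 3.31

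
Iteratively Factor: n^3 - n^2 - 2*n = (n + 1)*(n^2 - 2*n) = (n - 2)*(n + 1)*(n)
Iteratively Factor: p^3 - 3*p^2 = (p)*(p^2 - 3*p) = p*(p - 3)*(p)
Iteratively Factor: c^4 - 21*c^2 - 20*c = (c - 5)*(c^3 + 5*c^2 + 4*c) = (c - 5)*(c + 1)*(c^2 + 4*c) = (c - 5)*(c + 1)*(c + 4)*(c)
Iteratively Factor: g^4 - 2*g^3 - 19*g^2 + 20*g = (g - 5)*(g^3 + 3*g^2 - 4*g) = g*(g - 5)*(g^2 + 3*g - 4) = g*(g - 5)*(g + 4)*(g - 1)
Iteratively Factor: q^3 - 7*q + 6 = (q - 2)*(q^2 + 2*q - 3) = (q - 2)*(q - 1)*(q + 3)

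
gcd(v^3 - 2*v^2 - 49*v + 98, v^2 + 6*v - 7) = v + 7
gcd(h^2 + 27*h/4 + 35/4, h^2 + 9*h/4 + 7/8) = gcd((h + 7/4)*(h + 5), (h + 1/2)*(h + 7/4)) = h + 7/4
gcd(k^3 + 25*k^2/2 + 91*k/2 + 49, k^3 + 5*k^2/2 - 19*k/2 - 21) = k^2 + 11*k/2 + 7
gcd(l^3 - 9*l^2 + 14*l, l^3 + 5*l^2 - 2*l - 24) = l - 2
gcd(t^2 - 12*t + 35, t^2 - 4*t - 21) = t - 7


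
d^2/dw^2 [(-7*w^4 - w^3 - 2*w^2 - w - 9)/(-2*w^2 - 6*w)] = (7*w^6 + 63*w^5 + 189*w^4 + 4*w^3 + 27*w^2 + 81*w + 81)/(w^3*(w^3 + 9*w^2 + 27*w + 27))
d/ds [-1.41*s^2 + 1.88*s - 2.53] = 1.88 - 2.82*s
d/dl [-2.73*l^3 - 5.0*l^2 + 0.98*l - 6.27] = -8.19*l^2 - 10.0*l + 0.98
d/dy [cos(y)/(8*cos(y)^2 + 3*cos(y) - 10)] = 2*(6*sin(y) + sin(3*y))/(3*cos(y) + 4*cos(2*y) - 6)^2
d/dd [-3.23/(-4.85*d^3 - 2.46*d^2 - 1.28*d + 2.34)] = (-46.9965*d^2 - 15.8916*d - 4.1344)/(4.85*d^3 + 2.46*d^2 + 1.28*d - 2.34)^2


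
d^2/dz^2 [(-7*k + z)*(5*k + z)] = 2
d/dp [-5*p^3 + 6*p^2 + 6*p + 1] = -15*p^2 + 12*p + 6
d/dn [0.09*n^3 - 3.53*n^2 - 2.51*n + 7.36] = 0.27*n^2 - 7.06*n - 2.51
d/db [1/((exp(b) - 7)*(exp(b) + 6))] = (1 - 2*exp(b))*exp(b)/(exp(4*b) - 2*exp(3*b) - 83*exp(2*b) + 84*exp(b) + 1764)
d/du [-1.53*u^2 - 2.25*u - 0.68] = -3.06*u - 2.25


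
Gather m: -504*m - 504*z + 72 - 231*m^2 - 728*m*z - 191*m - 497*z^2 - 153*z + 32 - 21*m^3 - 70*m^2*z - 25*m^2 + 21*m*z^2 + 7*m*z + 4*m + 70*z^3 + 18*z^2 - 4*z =-21*m^3 + m^2*(-70*z - 256) + m*(21*z^2 - 721*z - 691) + 70*z^3 - 479*z^2 - 661*z + 104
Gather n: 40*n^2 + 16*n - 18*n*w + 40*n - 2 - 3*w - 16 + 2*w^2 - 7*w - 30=40*n^2 + n*(56 - 18*w) + 2*w^2 - 10*w - 48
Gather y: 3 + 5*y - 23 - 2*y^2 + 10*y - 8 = -2*y^2 + 15*y - 28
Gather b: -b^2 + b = -b^2 + b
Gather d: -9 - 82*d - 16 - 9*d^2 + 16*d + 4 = -9*d^2 - 66*d - 21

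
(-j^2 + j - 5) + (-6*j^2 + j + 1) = -7*j^2 + 2*j - 4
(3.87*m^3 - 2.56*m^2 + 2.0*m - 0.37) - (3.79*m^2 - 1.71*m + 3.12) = 3.87*m^3 - 6.35*m^2 + 3.71*m - 3.49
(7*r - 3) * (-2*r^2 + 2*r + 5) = -14*r^3 + 20*r^2 + 29*r - 15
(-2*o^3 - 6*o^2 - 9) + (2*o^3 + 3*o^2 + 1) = -3*o^2 - 8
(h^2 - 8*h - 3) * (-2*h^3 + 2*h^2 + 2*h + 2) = -2*h^5 + 18*h^4 - 8*h^3 - 20*h^2 - 22*h - 6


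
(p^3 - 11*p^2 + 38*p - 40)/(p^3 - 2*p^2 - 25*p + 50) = (p - 4)/(p + 5)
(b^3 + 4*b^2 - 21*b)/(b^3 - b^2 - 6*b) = (b + 7)/(b + 2)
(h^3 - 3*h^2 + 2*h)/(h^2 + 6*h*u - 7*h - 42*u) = h*(h^2 - 3*h + 2)/(h^2 + 6*h*u - 7*h - 42*u)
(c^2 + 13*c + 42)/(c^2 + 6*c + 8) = (c^2 + 13*c + 42)/(c^2 + 6*c + 8)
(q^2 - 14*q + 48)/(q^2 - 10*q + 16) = (q - 6)/(q - 2)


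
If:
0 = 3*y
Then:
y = 0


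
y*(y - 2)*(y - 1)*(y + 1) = y^4 - 2*y^3 - y^2 + 2*y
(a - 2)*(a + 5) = a^2 + 3*a - 10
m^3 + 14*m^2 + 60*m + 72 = (m + 2)*(m + 6)^2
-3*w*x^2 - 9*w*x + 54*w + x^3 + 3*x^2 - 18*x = (-3*w + x)*(x - 3)*(x + 6)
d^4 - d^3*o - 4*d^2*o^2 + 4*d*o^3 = d*(d - 2*o)*(d - o)*(d + 2*o)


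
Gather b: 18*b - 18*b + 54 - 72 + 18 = 0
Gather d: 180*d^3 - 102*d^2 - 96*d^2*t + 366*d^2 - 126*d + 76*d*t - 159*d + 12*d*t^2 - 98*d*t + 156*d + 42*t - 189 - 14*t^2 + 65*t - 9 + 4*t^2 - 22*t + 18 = 180*d^3 + d^2*(264 - 96*t) + d*(12*t^2 - 22*t - 129) - 10*t^2 + 85*t - 180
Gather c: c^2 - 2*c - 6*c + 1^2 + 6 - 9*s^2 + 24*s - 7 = c^2 - 8*c - 9*s^2 + 24*s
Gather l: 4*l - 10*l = -6*l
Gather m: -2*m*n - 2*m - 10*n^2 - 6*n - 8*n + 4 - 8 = m*(-2*n - 2) - 10*n^2 - 14*n - 4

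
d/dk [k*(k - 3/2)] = 2*k - 3/2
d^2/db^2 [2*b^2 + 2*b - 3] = 4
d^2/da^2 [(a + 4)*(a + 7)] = 2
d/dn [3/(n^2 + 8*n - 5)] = 6*(-n - 4)/(n^2 + 8*n - 5)^2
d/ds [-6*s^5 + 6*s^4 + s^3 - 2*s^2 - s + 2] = -30*s^4 + 24*s^3 + 3*s^2 - 4*s - 1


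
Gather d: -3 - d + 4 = 1 - d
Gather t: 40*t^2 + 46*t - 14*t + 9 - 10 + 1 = 40*t^2 + 32*t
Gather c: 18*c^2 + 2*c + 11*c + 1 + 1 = 18*c^2 + 13*c + 2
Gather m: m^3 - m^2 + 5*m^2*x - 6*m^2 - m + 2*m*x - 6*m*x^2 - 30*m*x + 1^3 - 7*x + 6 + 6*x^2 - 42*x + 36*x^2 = m^3 + m^2*(5*x - 7) + m*(-6*x^2 - 28*x - 1) + 42*x^2 - 49*x + 7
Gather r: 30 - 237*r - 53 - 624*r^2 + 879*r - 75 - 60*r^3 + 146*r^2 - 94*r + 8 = -60*r^3 - 478*r^2 + 548*r - 90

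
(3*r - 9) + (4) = 3*r - 5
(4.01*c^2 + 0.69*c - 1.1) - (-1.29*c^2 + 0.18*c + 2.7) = 5.3*c^2 + 0.51*c - 3.8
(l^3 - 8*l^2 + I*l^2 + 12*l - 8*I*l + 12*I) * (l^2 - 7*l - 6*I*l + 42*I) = l^5 - 15*l^4 - 5*I*l^4 + 74*l^3 + 75*I*l^3 - 174*l^2 - 340*I*l^2 + 408*l + 420*I*l - 504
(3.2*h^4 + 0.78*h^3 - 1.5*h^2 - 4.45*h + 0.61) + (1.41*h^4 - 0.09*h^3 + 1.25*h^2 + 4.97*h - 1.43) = 4.61*h^4 + 0.69*h^3 - 0.25*h^2 + 0.52*h - 0.82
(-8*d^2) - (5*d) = -8*d^2 - 5*d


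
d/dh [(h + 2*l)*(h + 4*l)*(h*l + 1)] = 3*h^2*l + 12*h*l^2 + 2*h + 8*l^3 + 6*l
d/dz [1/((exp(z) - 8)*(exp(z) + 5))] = (3 - 2*exp(z))*exp(z)/(exp(4*z) - 6*exp(3*z) - 71*exp(2*z) + 240*exp(z) + 1600)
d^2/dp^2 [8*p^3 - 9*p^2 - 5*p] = 48*p - 18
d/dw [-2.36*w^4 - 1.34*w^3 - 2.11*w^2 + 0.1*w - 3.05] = -9.44*w^3 - 4.02*w^2 - 4.22*w + 0.1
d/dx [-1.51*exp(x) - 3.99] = -1.51*exp(x)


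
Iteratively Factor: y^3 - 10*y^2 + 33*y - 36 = (y - 3)*(y^2 - 7*y + 12) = (y - 4)*(y - 3)*(y - 3)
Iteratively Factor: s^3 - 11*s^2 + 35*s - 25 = (s - 5)*(s^2 - 6*s + 5) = (s - 5)*(s - 1)*(s - 5)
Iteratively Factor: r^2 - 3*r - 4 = (r - 4)*(r + 1)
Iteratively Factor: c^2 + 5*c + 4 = (c + 4)*(c + 1)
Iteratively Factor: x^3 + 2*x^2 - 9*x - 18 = (x + 2)*(x^2 - 9) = (x - 3)*(x + 2)*(x + 3)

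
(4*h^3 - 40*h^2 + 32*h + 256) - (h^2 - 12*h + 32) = 4*h^3 - 41*h^2 + 44*h + 224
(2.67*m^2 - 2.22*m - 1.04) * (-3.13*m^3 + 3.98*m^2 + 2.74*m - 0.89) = -8.3571*m^5 + 17.5752*m^4 + 1.7354*m^3 - 12.5983*m^2 - 0.8738*m + 0.9256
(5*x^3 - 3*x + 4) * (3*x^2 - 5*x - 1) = 15*x^5 - 25*x^4 - 14*x^3 + 27*x^2 - 17*x - 4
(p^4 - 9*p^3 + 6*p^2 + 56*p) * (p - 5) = p^5 - 14*p^4 + 51*p^3 + 26*p^2 - 280*p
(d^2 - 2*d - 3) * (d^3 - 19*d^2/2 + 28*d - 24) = d^5 - 23*d^4/2 + 44*d^3 - 103*d^2/2 - 36*d + 72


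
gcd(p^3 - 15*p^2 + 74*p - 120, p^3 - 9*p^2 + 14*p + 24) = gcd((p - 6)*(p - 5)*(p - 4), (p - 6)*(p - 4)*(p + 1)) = p^2 - 10*p + 24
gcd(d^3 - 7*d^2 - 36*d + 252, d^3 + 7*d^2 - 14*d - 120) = d + 6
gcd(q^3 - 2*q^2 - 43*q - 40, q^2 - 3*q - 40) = q^2 - 3*q - 40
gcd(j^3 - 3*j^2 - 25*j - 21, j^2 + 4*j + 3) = j^2 + 4*j + 3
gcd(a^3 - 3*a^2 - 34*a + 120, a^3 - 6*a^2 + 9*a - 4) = a - 4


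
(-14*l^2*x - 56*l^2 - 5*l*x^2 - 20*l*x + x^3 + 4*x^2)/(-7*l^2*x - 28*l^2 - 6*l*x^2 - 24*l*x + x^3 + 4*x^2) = (2*l + x)/(l + x)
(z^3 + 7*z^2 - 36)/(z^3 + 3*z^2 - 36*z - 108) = (z - 2)/(z - 6)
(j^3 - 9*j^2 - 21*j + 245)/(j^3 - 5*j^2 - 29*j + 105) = (j - 7)/(j - 3)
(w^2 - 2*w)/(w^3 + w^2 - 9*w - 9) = w*(w - 2)/(w^3 + w^2 - 9*w - 9)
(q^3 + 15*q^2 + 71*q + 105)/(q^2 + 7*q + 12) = (q^2 + 12*q + 35)/(q + 4)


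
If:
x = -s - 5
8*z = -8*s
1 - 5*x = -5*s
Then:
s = -13/5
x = -12/5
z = 13/5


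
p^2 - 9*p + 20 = (p - 5)*(p - 4)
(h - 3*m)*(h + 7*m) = h^2 + 4*h*m - 21*m^2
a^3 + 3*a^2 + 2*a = a*(a + 1)*(a + 2)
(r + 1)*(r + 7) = r^2 + 8*r + 7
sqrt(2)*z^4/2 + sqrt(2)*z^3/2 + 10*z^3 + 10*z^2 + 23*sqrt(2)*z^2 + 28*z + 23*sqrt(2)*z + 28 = (z + sqrt(2))*(z + 2*sqrt(2))*(z + 7*sqrt(2))*(sqrt(2)*z/2 + sqrt(2)/2)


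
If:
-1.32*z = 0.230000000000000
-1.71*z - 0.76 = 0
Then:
No Solution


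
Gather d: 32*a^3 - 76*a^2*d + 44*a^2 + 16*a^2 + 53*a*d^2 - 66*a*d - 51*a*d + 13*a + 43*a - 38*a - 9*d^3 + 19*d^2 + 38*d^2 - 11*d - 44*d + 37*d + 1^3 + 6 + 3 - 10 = 32*a^3 + 60*a^2 + 18*a - 9*d^3 + d^2*(53*a + 57) + d*(-76*a^2 - 117*a - 18)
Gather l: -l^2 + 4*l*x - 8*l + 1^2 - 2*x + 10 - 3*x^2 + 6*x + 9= -l^2 + l*(4*x - 8) - 3*x^2 + 4*x + 20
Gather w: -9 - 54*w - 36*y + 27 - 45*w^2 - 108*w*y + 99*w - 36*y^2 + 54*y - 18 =-45*w^2 + w*(45 - 108*y) - 36*y^2 + 18*y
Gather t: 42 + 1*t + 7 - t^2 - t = 49 - t^2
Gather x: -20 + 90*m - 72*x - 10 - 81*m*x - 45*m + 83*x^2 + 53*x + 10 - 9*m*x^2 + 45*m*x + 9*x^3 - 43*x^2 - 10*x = 45*m + 9*x^3 + x^2*(40 - 9*m) + x*(-36*m - 29) - 20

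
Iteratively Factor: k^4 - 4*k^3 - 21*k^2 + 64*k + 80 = (k - 5)*(k^3 + k^2 - 16*k - 16) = (k - 5)*(k - 4)*(k^2 + 5*k + 4) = (k - 5)*(k - 4)*(k + 1)*(k + 4)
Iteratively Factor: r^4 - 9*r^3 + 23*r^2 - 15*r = (r)*(r^3 - 9*r^2 + 23*r - 15) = r*(r - 5)*(r^2 - 4*r + 3) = r*(r - 5)*(r - 3)*(r - 1)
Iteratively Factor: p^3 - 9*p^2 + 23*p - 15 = (p - 3)*(p^2 - 6*p + 5) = (p - 3)*(p - 1)*(p - 5)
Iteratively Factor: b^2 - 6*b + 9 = (b - 3)*(b - 3)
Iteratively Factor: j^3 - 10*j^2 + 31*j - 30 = (j - 5)*(j^2 - 5*j + 6) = (j - 5)*(j - 3)*(j - 2)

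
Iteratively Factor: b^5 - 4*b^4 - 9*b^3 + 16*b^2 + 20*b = (b - 2)*(b^4 - 2*b^3 - 13*b^2 - 10*b) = (b - 5)*(b - 2)*(b^3 + 3*b^2 + 2*b) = b*(b - 5)*(b - 2)*(b^2 + 3*b + 2) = b*(b - 5)*(b - 2)*(b + 2)*(b + 1)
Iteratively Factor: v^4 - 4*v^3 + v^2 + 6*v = (v)*(v^3 - 4*v^2 + v + 6) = v*(v + 1)*(v^2 - 5*v + 6) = v*(v - 3)*(v + 1)*(v - 2)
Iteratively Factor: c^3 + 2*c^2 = (c + 2)*(c^2) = c*(c + 2)*(c)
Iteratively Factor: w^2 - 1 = (w + 1)*(w - 1)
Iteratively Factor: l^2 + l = (l + 1)*(l)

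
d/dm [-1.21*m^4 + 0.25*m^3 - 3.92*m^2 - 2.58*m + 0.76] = -4.84*m^3 + 0.75*m^2 - 7.84*m - 2.58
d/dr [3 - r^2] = -2*r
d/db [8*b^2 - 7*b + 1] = 16*b - 7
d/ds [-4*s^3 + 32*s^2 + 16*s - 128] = -12*s^2 + 64*s + 16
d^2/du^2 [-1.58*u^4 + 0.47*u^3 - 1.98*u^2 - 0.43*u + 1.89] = -18.96*u^2 + 2.82*u - 3.96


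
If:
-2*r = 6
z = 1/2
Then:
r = -3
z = 1/2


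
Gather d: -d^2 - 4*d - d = -d^2 - 5*d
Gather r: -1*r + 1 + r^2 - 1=r^2 - r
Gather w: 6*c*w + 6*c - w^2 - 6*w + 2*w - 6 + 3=6*c - w^2 + w*(6*c - 4) - 3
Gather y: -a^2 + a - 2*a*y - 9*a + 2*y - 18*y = -a^2 - 8*a + y*(-2*a - 16)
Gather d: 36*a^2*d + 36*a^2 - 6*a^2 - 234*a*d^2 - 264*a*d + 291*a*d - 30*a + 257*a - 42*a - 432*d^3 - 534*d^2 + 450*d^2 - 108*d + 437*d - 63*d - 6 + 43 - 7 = 30*a^2 + 185*a - 432*d^3 + d^2*(-234*a - 84) + d*(36*a^2 + 27*a + 266) + 30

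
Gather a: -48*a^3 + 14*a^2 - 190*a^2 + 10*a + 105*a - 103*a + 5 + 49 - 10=-48*a^3 - 176*a^2 + 12*a + 44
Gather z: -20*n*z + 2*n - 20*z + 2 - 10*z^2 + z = 2*n - 10*z^2 + z*(-20*n - 19) + 2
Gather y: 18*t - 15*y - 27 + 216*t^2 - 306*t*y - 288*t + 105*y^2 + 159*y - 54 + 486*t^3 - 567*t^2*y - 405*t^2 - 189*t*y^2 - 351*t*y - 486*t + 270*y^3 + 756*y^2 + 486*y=486*t^3 - 189*t^2 - 756*t + 270*y^3 + y^2*(861 - 189*t) + y*(-567*t^2 - 657*t + 630) - 81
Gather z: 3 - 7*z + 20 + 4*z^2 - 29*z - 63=4*z^2 - 36*z - 40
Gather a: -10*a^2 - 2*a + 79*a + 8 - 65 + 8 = -10*a^2 + 77*a - 49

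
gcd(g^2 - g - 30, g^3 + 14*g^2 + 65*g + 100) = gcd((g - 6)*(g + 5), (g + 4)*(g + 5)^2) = g + 5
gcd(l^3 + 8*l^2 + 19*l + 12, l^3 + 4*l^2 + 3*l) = l^2 + 4*l + 3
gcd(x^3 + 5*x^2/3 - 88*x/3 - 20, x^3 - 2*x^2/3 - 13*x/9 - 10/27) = x + 2/3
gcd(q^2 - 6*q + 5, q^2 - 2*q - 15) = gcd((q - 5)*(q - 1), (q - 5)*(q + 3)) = q - 5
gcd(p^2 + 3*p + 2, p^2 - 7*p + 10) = 1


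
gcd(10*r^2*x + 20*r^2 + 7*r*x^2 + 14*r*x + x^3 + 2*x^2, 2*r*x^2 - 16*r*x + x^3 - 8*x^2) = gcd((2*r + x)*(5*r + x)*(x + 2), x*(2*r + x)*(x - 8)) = 2*r + x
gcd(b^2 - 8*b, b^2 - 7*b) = b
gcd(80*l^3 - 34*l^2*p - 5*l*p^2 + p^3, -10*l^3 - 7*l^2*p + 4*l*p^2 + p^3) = -10*l^2 + 3*l*p + p^2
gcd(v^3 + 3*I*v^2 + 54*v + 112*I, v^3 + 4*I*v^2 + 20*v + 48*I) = v + 2*I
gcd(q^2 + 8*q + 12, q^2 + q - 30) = q + 6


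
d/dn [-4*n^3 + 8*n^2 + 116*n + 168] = -12*n^2 + 16*n + 116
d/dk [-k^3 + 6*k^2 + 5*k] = -3*k^2 + 12*k + 5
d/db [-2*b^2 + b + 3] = 1 - 4*b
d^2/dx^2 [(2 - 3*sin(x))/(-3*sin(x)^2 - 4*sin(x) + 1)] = (-27*sin(x)^5 + 108*sin(x)^4 + 72*sin(x)^3 - 64*sin(x)^2 - 85*sin(x) - 52)/(3*sin(x)^2 + 4*sin(x) - 1)^3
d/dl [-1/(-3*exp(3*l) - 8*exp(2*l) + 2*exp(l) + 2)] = (-9*exp(2*l) - 16*exp(l) + 2)*exp(l)/(3*exp(3*l) + 8*exp(2*l) - 2*exp(l) - 2)^2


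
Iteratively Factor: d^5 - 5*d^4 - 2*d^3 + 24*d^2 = (d - 3)*(d^4 - 2*d^3 - 8*d^2) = d*(d - 3)*(d^3 - 2*d^2 - 8*d) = d*(d - 3)*(d + 2)*(d^2 - 4*d) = d^2*(d - 3)*(d + 2)*(d - 4)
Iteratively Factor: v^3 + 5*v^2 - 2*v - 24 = (v + 4)*(v^2 + v - 6) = (v + 3)*(v + 4)*(v - 2)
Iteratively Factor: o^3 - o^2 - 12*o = (o + 3)*(o^2 - 4*o) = (o - 4)*(o + 3)*(o)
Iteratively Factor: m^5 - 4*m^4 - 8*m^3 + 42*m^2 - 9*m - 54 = (m - 3)*(m^4 - m^3 - 11*m^2 + 9*m + 18) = (m - 3)*(m + 3)*(m^3 - 4*m^2 + m + 6) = (m - 3)^2*(m + 3)*(m^2 - m - 2) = (m - 3)^2*(m - 2)*(m + 3)*(m + 1)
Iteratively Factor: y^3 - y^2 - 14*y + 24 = (y - 3)*(y^2 + 2*y - 8) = (y - 3)*(y + 4)*(y - 2)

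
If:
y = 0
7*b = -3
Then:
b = -3/7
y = 0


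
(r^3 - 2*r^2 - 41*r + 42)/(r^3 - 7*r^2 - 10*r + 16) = (r^2 - r - 42)/(r^2 - 6*r - 16)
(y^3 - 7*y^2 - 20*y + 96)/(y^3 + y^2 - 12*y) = (y - 8)/y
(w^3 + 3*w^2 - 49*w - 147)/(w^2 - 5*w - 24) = (w^2 - 49)/(w - 8)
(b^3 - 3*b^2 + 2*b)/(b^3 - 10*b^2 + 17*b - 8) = b*(b - 2)/(b^2 - 9*b + 8)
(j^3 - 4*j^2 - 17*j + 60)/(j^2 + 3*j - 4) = (j^2 - 8*j + 15)/(j - 1)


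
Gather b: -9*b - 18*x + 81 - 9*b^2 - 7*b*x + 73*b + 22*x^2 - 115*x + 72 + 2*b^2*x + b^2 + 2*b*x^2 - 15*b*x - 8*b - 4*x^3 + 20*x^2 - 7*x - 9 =b^2*(2*x - 8) + b*(2*x^2 - 22*x + 56) - 4*x^3 + 42*x^2 - 140*x + 144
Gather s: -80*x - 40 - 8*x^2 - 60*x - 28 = -8*x^2 - 140*x - 68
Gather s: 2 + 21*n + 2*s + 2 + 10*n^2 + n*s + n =10*n^2 + 22*n + s*(n + 2) + 4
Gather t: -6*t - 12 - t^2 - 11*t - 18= -t^2 - 17*t - 30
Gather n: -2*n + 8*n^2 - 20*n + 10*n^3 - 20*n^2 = 10*n^3 - 12*n^2 - 22*n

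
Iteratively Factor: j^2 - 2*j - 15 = (j + 3)*(j - 5)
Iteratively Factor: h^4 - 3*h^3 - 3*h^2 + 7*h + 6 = (h + 1)*(h^3 - 4*h^2 + h + 6) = (h - 2)*(h + 1)*(h^2 - 2*h - 3) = (h - 3)*(h - 2)*(h + 1)*(h + 1)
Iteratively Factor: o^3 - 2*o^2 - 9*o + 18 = (o - 2)*(o^2 - 9) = (o - 2)*(o + 3)*(o - 3)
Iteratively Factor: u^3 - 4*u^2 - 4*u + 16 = (u + 2)*(u^2 - 6*u + 8) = (u - 4)*(u + 2)*(u - 2)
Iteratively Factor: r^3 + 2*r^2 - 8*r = (r)*(r^2 + 2*r - 8) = r*(r - 2)*(r + 4)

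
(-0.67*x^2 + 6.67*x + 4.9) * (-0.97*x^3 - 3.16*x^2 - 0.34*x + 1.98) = 0.6499*x^5 - 4.3527*x^4 - 25.6024*x^3 - 19.0784*x^2 + 11.5406*x + 9.702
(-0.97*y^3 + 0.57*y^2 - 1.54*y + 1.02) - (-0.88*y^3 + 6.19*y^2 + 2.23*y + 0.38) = -0.09*y^3 - 5.62*y^2 - 3.77*y + 0.64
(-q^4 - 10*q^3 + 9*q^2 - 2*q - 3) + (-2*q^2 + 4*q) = -q^4 - 10*q^3 + 7*q^2 + 2*q - 3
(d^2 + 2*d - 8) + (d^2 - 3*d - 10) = 2*d^2 - d - 18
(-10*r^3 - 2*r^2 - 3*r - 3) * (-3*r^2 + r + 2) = 30*r^5 - 4*r^4 - 13*r^3 + 2*r^2 - 9*r - 6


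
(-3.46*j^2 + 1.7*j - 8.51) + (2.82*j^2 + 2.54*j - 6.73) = -0.64*j^2 + 4.24*j - 15.24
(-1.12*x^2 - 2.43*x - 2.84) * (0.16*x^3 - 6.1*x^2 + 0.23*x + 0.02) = -0.1792*x^5 + 6.4432*x^4 + 14.111*x^3 + 16.7427*x^2 - 0.7018*x - 0.0568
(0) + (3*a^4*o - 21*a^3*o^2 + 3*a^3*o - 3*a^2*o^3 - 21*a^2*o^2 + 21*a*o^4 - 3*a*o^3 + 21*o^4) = 3*a^4*o - 21*a^3*o^2 + 3*a^3*o - 3*a^2*o^3 - 21*a^2*o^2 + 21*a*o^4 - 3*a*o^3 + 21*o^4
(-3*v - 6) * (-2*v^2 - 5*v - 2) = 6*v^3 + 27*v^2 + 36*v + 12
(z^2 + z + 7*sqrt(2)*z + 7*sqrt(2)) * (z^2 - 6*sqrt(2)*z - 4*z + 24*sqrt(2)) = z^4 - 3*z^3 + sqrt(2)*z^3 - 88*z^2 - 3*sqrt(2)*z^2 - 4*sqrt(2)*z + 252*z + 336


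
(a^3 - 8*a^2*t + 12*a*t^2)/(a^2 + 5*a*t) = (a^2 - 8*a*t + 12*t^2)/(a + 5*t)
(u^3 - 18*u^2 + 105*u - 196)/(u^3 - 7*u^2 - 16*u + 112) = (u - 7)/(u + 4)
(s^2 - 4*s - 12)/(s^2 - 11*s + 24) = (s^2 - 4*s - 12)/(s^2 - 11*s + 24)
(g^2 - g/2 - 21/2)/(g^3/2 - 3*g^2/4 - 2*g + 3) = 2*(2*g^2 - g - 21)/(2*g^3 - 3*g^2 - 8*g + 12)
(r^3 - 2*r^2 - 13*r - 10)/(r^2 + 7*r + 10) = (r^2 - 4*r - 5)/(r + 5)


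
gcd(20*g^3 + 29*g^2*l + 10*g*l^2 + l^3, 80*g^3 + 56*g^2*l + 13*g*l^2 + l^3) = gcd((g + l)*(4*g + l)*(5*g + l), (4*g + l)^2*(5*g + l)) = 20*g^2 + 9*g*l + l^2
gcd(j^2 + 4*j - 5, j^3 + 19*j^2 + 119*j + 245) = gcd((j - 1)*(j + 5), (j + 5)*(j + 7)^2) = j + 5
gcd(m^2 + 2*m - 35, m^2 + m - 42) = m + 7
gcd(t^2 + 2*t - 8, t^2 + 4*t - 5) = 1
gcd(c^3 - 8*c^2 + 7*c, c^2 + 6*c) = c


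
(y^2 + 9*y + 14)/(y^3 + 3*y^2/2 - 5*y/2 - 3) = 2*(y + 7)/(2*y^2 - y - 3)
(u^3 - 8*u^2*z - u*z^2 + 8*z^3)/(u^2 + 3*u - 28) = (u^3 - 8*u^2*z - u*z^2 + 8*z^3)/(u^2 + 3*u - 28)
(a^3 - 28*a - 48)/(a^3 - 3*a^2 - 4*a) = (-a^3 + 28*a + 48)/(a*(-a^2 + 3*a + 4))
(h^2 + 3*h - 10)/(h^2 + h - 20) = (h - 2)/(h - 4)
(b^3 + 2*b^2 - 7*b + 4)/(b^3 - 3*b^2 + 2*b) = (b^2 + 3*b - 4)/(b*(b - 2))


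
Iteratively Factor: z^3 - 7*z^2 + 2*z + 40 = (z - 5)*(z^2 - 2*z - 8) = (z - 5)*(z + 2)*(z - 4)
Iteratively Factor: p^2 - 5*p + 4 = (p - 1)*(p - 4)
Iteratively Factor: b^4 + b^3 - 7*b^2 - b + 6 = (b - 1)*(b^3 + 2*b^2 - 5*b - 6) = (b - 2)*(b - 1)*(b^2 + 4*b + 3) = (b - 2)*(b - 1)*(b + 1)*(b + 3)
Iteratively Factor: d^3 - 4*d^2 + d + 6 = (d - 2)*(d^2 - 2*d - 3) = (d - 2)*(d + 1)*(d - 3)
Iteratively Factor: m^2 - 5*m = (m - 5)*(m)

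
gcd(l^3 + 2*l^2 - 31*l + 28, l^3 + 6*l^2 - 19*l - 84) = l^2 + 3*l - 28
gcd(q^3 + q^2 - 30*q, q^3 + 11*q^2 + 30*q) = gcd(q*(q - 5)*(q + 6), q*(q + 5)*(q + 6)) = q^2 + 6*q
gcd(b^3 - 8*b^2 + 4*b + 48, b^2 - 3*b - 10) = b + 2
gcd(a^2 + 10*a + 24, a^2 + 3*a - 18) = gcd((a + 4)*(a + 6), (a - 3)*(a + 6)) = a + 6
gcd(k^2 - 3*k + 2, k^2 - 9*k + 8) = k - 1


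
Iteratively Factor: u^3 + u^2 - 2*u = (u + 2)*(u^2 - u) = (u - 1)*(u + 2)*(u)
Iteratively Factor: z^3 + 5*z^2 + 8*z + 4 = (z + 2)*(z^2 + 3*z + 2) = (z + 2)^2*(z + 1)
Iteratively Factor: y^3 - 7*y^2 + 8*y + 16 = (y - 4)*(y^2 - 3*y - 4) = (y - 4)*(y + 1)*(y - 4)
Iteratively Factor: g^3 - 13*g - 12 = (g + 1)*(g^2 - g - 12) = (g - 4)*(g + 1)*(g + 3)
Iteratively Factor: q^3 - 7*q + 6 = (q + 3)*(q^2 - 3*q + 2) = (q - 1)*(q + 3)*(q - 2)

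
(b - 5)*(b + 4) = b^2 - b - 20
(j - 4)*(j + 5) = j^2 + j - 20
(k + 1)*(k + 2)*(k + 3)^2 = k^4 + 9*k^3 + 29*k^2 + 39*k + 18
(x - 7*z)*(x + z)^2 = x^3 - 5*x^2*z - 13*x*z^2 - 7*z^3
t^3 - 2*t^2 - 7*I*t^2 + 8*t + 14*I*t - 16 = (t - 2)*(t - 8*I)*(t + I)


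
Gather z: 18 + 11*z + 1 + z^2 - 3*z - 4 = z^2 + 8*z + 15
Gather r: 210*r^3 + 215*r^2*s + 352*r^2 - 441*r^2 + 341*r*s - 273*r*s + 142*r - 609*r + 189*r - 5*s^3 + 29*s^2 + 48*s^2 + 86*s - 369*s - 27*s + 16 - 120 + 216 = 210*r^3 + r^2*(215*s - 89) + r*(68*s - 278) - 5*s^3 + 77*s^2 - 310*s + 112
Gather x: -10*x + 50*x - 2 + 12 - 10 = 40*x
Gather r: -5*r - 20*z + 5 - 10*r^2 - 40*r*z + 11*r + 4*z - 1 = -10*r^2 + r*(6 - 40*z) - 16*z + 4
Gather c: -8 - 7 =-15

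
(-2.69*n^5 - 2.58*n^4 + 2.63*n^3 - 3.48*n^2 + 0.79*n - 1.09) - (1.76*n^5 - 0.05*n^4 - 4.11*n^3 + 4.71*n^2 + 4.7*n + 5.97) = -4.45*n^5 - 2.53*n^4 + 6.74*n^3 - 8.19*n^2 - 3.91*n - 7.06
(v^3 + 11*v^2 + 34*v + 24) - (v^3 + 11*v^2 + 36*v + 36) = -2*v - 12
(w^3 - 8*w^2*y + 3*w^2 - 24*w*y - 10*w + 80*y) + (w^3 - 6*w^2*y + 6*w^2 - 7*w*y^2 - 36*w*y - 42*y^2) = 2*w^3 - 14*w^2*y + 9*w^2 - 7*w*y^2 - 60*w*y - 10*w - 42*y^2 + 80*y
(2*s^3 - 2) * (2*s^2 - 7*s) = 4*s^5 - 14*s^4 - 4*s^2 + 14*s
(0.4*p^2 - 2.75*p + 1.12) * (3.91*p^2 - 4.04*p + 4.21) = 1.564*p^4 - 12.3685*p^3 + 17.1732*p^2 - 16.1023*p + 4.7152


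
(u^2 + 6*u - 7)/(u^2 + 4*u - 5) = (u + 7)/(u + 5)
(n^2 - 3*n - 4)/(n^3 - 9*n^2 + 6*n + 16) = (n - 4)/(n^2 - 10*n + 16)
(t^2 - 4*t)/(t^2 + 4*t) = (t - 4)/(t + 4)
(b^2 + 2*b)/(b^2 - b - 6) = b/(b - 3)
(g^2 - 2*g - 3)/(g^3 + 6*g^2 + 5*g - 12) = (g^2 - 2*g - 3)/(g^3 + 6*g^2 + 5*g - 12)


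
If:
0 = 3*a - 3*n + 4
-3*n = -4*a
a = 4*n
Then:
No Solution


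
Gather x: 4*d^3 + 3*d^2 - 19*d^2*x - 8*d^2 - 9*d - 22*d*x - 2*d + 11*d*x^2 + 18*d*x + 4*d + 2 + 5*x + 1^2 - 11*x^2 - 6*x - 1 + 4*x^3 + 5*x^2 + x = 4*d^3 - 5*d^2 - 7*d + 4*x^3 + x^2*(11*d - 6) + x*(-19*d^2 - 4*d) + 2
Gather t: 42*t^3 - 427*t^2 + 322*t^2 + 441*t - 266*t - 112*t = 42*t^3 - 105*t^2 + 63*t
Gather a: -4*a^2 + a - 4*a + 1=-4*a^2 - 3*a + 1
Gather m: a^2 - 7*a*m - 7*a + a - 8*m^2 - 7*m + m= a^2 - 6*a - 8*m^2 + m*(-7*a - 6)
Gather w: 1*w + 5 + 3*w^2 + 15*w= 3*w^2 + 16*w + 5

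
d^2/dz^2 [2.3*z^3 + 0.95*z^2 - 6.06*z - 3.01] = 13.8*z + 1.9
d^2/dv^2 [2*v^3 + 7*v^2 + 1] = 12*v + 14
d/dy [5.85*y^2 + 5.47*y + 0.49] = 11.7*y + 5.47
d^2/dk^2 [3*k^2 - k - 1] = 6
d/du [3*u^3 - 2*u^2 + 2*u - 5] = 9*u^2 - 4*u + 2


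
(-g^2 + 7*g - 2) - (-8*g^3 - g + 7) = 8*g^3 - g^2 + 8*g - 9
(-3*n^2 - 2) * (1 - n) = 3*n^3 - 3*n^2 + 2*n - 2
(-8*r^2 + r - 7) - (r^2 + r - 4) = -9*r^2 - 3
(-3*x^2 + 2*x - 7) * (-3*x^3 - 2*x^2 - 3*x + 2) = 9*x^5 + 26*x^3 + 2*x^2 + 25*x - 14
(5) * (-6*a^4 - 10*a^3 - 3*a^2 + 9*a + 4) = -30*a^4 - 50*a^3 - 15*a^2 + 45*a + 20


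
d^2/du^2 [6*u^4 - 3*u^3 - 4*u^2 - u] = 72*u^2 - 18*u - 8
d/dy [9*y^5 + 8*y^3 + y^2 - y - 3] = 45*y^4 + 24*y^2 + 2*y - 1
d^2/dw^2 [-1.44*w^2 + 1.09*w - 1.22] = -2.88000000000000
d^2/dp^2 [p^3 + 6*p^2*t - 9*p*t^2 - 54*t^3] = 6*p + 12*t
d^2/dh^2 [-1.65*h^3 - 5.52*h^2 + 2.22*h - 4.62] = -9.9*h - 11.04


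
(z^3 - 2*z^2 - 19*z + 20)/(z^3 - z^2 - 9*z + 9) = (z^2 - z - 20)/(z^2 - 9)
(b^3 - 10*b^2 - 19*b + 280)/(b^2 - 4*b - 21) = (b^2 - 3*b - 40)/(b + 3)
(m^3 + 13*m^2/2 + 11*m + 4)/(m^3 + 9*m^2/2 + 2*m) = (m + 2)/m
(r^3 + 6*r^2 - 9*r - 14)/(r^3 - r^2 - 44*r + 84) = (r + 1)/(r - 6)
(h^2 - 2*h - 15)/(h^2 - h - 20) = (h + 3)/(h + 4)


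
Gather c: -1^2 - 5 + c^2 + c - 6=c^2 + c - 12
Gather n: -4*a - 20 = -4*a - 20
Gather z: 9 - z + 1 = 10 - z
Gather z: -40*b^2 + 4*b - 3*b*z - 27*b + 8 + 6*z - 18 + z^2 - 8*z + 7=-40*b^2 - 23*b + z^2 + z*(-3*b - 2) - 3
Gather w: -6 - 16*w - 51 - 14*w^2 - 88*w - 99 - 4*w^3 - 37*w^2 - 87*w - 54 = -4*w^3 - 51*w^2 - 191*w - 210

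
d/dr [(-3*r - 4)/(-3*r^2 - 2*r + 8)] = (-9*r^2 - 24*r - 32)/(9*r^4 + 12*r^3 - 44*r^2 - 32*r + 64)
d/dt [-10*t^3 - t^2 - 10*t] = -30*t^2 - 2*t - 10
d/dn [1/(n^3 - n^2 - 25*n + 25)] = (-3*n^2 + 2*n + 25)/(n^3 - n^2 - 25*n + 25)^2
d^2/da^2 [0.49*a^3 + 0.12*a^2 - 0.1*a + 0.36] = 2.94*a + 0.24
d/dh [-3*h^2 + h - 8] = 1 - 6*h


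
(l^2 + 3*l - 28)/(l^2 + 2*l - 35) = (l - 4)/(l - 5)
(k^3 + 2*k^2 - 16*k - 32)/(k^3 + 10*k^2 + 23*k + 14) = (k^2 - 16)/(k^2 + 8*k + 7)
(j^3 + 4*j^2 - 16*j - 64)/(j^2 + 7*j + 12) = (j^2 - 16)/(j + 3)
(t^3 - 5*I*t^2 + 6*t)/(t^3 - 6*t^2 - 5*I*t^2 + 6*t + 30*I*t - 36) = t/(t - 6)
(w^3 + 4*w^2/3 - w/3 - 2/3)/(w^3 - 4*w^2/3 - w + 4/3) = (3*w^2 + w - 2)/(3*w^2 - 7*w + 4)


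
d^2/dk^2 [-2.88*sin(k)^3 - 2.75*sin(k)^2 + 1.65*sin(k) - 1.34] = 0.510000000000002*sin(k) - 6.48*sin(3*k) - 5.5*cos(2*k)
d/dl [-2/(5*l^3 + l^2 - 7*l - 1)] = 2*(15*l^2 + 2*l - 7)/(5*l^3 + l^2 - 7*l - 1)^2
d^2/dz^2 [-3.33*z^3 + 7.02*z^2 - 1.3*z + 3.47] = 14.04 - 19.98*z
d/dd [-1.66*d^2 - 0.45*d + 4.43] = -3.32*d - 0.45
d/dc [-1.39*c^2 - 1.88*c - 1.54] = -2.78*c - 1.88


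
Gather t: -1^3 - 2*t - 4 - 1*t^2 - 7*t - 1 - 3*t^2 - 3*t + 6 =-4*t^2 - 12*t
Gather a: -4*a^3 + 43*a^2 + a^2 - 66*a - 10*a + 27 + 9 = -4*a^3 + 44*a^2 - 76*a + 36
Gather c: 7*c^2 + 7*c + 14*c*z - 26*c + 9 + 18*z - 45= 7*c^2 + c*(14*z - 19) + 18*z - 36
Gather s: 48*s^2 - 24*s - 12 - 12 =48*s^2 - 24*s - 24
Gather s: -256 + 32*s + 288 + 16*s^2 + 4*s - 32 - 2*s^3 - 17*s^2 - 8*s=-2*s^3 - s^2 + 28*s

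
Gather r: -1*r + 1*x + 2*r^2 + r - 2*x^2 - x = 2*r^2 - 2*x^2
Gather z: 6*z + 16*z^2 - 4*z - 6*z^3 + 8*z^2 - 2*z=-6*z^3 + 24*z^2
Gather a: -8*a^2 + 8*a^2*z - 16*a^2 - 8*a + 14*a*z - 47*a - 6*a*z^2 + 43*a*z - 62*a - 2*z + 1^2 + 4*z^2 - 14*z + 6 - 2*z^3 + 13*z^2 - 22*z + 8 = a^2*(8*z - 24) + a*(-6*z^2 + 57*z - 117) - 2*z^3 + 17*z^2 - 38*z + 15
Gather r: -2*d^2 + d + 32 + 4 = -2*d^2 + d + 36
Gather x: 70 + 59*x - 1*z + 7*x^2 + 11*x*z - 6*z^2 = 7*x^2 + x*(11*z + 59) - 6*z^2 - z + 70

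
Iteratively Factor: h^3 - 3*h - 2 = (h + 1)*(h^2 - h - 2) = (h + 1)^2*(h - 2)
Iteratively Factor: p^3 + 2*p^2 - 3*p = (p - 1)*(p^2 + 3*p) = p*(p - 1)*(p + 3)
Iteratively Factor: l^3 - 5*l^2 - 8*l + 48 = (l + 3)*(l^2 - 8*l + 16) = (l - 4)*(l + 3)*(l - 4)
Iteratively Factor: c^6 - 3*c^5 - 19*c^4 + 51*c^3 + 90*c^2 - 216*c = (c + 3)*(c^5 - 6*c^4 - c^3 + 54*c^2 - 72*c) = (c - 3)*(c + 3)*(c^4 - 3*c^3 - 10*c^2 + 24*c) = (c - 4)*(c - 3)*(c + 3)*(c^3 + c^2 - 6*c) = (c - 4)*(c - 3)*(c - 2)*(c + 3)*(c^2 + 3*c) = (c - 4)*(c - 3)*(c - 2)*(c + 3)^2*(c)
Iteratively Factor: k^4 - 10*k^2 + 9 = (k - 1)*(k^3 + k^2 - 9*k - 9) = (k - 1)*(k + 3)*(k^2 - 2*k - 3) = (k - 1)*(k + 1)*(k + 3)*(k - 3)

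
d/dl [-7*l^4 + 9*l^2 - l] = -28*l^3 + 18*l - 1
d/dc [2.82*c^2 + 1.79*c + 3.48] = 5.64*c + 1.79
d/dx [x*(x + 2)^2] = (x + 2)*(3*x + 2)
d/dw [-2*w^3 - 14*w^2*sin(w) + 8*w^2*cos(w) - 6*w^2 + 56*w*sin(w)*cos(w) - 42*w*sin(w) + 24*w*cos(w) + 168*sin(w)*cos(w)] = -8*w^2*sin(w) - 14*w^2*cos(w) - 6*w^2 - 52*w*sin(w) - 26*w*cos(w) + 56*w*cos(2*w) - 12*w - 42*sin(w) + 28*sin(2*w) + 24*cos(w) + 168*cos(2*w)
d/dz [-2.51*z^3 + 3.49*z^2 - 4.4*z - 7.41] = -7.53*z^2 + 6.98*z - 4.4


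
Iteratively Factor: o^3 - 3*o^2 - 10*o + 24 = (o - 4)*(o^2 + o - 6) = (o - 4)*(o - 2)*(o + 3)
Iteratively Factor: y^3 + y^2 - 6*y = (y)*(y^2 + y - 6) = y*(y + 3)*(y - 2)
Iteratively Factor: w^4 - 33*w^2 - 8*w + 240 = (w + 4)*(w^3 - 4*w^2 - 17*w + 60) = (w + 4)^2*(w^2 - 8*w + 15) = (w - 3)*(w + 4)^2*(w - 5)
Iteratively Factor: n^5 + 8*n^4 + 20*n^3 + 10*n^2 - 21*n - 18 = (n + 3)*(n^4 + 5*n^3 + 5*n^2 - 5*n - 6) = (n + 1)*(n + 3)*(n^3 + 4*n^2 + n - 6) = (n + 1)*(n + 3)^2*(n^2 + n - 2) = (n - 1)*(n + 1)*(n + 3)^2*(n + 2)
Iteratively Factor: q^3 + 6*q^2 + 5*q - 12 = (q - 1)*(q^2 + 7*q + 12) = (q - 1)*(q + 3)*(q + 4)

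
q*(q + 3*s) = q^2 + 3*q*s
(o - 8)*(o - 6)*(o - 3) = o^3 - 17*o^2 + 90*o - 144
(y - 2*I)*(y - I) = y^2 - 3*I*y - 2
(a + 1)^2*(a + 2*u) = a^3 + 2*a^2*u + 2*a^2 + 4*a*u + a + 2*u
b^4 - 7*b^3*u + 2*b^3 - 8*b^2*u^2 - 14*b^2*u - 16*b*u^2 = b*(b + 2)*(b - 8*u)*(b + u)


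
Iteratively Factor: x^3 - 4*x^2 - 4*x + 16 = (x - 2)*(x^2 - 2*x - 8) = (x - 2)*(x + 2)*(x - 4)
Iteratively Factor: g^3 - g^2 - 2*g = (g + 1)*(g^2 - 2*g) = (g - 2)*(g + 1)*(g)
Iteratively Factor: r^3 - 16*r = (r - 4)*(r^2 + 4*r) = r*(r - 4)*(r + 4)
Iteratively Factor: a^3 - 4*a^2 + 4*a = (a - 2)*(a^2 - 2*a) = (a - 2)^2*(a)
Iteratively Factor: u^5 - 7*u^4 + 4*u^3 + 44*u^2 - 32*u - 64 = (u - 2)*(u^4 - 5*u^3 - 6*u^2 + 32*u + 32) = (u - 4)*(u - 2)*(u^3 - u^2 - 10*u - 8) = (u - 4)*(u - 2)*(u + 1)*(u^2 - 2*u - 8) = (u - 4)*(u - 2)*(u + 1)*(u + 2)*(u - 4)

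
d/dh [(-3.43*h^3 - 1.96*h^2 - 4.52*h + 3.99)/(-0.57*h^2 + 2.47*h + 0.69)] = (1.9551*h^4 - 16.9442*h^3 - 14.5177*h^2 + 1.8438*h - 12.9741)/(0.3249*h^4 - 2.8158*h^3 + 5.3143*h^2 + 3.4086*h + 0.4761)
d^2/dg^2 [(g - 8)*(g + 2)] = 2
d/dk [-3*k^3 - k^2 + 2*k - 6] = -9*k^2 - 2*k + 2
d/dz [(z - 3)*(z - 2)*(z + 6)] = 3*z^2 + 2*z - 24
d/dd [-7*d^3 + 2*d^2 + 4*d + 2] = -21*d^2 + 4*d + 4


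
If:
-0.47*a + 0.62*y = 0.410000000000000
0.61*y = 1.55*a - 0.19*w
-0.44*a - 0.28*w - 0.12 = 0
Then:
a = 0.23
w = -0.79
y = 0.84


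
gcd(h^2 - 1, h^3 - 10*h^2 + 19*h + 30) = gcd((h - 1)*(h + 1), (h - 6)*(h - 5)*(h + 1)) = h + 1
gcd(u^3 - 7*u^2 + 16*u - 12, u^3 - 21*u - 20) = 1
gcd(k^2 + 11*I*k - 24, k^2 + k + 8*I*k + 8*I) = k + 8*I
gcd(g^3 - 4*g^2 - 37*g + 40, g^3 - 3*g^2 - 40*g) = g^2 - 3*g - 40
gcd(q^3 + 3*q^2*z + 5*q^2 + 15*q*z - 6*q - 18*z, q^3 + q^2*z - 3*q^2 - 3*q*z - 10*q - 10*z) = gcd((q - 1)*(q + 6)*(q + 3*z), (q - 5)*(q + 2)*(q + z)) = 1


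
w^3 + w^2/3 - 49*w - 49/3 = (w - 7)*(w + 1/3)*(w + 7)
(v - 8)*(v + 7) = v^2 - v - 56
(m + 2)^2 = m^2 + 4*m + 4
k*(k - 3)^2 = k^3 - 6*k^2 + 9*k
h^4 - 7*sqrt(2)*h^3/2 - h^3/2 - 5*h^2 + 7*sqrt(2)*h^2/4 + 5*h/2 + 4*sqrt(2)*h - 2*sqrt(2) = (h - 1/2)*(h - 4*sqrt(2))*(h - sqrt(2)/2)*(h + sqrt(2))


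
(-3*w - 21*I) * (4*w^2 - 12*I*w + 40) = -12*w^3 - 48*I*w^2 - 372*w - 840*I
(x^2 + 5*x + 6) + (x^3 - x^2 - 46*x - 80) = x^3 - 41*x - 74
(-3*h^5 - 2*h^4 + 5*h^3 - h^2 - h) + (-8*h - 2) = -3*h^5 - 2*h^4 + 5*h^3 - h^2 - 9*h - 2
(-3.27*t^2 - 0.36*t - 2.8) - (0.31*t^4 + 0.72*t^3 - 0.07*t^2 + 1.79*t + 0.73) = -0.31*t^4 - 0.72*t^3 - 3.2*t^2 - 2.15*t - 3.53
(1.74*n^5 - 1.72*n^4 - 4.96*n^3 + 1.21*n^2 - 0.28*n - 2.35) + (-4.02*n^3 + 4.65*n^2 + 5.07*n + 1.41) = 1.74*n^5 - 1.72*n^4 - 8.98*n^3 + 5.86*n^2 + 4.79*n - 0.94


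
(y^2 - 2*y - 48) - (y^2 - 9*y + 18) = 7*y - 66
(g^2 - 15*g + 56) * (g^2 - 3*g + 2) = g^4 - 18*g^3 + 103*g^2 - 198*g + 112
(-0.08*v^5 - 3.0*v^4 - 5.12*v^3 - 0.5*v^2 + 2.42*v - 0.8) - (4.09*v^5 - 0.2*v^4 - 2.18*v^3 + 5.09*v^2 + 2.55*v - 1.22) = -4.17*v^5 - 2.8*v^4 - 2.94*v^3 - 5.59*v^2 - 0.13*v + 0.42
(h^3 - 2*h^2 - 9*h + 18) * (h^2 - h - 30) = h^5 - 3*h^4 - 37*h^3 + 87*h^2 + 252*h - 540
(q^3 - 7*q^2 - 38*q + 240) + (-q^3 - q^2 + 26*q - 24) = -8*q^2 - 12*q + 216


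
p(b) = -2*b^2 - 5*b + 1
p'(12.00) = -53.00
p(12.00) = -347.00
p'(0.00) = -5.00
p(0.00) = 1.00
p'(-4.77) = 14.08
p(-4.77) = -20.66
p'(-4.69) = 13.76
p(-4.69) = -19.54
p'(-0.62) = -2.52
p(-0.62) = 3.33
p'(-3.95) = 10.80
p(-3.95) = -10.46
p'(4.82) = -24.28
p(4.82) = -69.56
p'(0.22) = -5.88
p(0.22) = -0.20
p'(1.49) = -10.96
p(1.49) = -10.89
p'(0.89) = -8.56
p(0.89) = -5.03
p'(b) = -4*b - 5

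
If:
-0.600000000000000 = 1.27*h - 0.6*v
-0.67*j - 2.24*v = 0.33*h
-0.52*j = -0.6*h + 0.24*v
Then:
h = -0.37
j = -0.53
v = 0.21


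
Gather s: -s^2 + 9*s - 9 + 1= -s^2 + 9*s - 8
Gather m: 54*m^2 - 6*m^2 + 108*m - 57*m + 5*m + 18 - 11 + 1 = 48*m^2 + 56*m + 8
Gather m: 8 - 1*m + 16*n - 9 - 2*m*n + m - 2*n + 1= -2*m*n + 14*n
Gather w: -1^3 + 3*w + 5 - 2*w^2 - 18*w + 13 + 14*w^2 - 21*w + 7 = 12*w^2 - 36*w + 24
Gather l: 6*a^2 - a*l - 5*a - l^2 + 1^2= 6*a^2 - a*l - 5*a - l^2 + 1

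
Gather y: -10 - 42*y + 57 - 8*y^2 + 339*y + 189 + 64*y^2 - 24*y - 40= 56*y^2 + 273*y + 196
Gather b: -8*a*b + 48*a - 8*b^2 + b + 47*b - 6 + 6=48*a - 8*b^2 + b*(48 - 8*a)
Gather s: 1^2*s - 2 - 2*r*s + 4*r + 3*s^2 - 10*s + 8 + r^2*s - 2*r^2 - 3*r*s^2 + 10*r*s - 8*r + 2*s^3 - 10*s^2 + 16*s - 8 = -2*r^2 - 4*r + 2*s^3 + s^2*(-3*r - 7) + s*(r^2 + 8*r + 7) - 2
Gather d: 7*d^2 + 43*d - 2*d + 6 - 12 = 7*d^2 + 41*d - 6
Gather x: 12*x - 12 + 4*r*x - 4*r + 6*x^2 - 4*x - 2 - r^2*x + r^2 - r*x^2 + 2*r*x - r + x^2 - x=r^2 - 5*r + x^2*(7 - r) + x*(-r^2 + 6*r + 7) - 14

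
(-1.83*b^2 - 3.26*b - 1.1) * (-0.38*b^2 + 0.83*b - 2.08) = 0.6954*b^4 - 0.2801*b^3 + 1.5186*b^2 + 5.8678*b + 2.288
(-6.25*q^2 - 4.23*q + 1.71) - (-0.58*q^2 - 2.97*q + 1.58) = -5.67*q^2 - 1.26*q + 0.13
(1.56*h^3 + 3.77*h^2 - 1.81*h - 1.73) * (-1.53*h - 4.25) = -2.3868*h^4 - 12.3981*h^3 - 13.2532*h^2 + 10.3394*h + 7.3525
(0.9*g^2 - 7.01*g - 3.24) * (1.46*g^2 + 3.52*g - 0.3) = 1.314*g^4 - 7.0666*g^3 - 29.6756*g^2 - 9.3018*g + 0.972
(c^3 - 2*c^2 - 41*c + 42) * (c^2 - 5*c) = c^5 - 7*c^4 - 31*c^3 + 247*c^2 - 210*c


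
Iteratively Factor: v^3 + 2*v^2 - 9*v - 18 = (v - 3)*(v^2 + 5*v + 6) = (v - 3)*(v + 3)*(v + 2)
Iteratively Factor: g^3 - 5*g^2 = (g)*(g^2 - 5*g) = g^2*(g - 5)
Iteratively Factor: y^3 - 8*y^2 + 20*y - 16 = (y - 4)*(y^2 - 4*y + 4) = (y - 4)*(y - 2)*(y - 2)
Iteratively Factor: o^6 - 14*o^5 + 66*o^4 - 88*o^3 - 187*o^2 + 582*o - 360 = (o - 3)*(o^5 - 11*o^4 + 33*o^3 + 11*o^2 - 154*o + 120) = (o - 3)*(o + 2)*(o^4 - 13*o^3 + 59*o^2 - 107*o + 60) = (o - 4)*(o - 3)*(o + 2)*(o^3 - 9*o^2 + 23*o - 15) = (o - 4)*(o - 3)*(o - 1)*(o + 2)*(o^2 - 8*o + 15) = (o - 4)*(o - 3)^2*(o - 1)*(o + 2)*(o - 5)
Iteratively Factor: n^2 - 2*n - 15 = (n + 3)*(n - 5)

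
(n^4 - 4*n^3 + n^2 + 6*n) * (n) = n^5 - 4*n^4 + n^3 + 6*n^2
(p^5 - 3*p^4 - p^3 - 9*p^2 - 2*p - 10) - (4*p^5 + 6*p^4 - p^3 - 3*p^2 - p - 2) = -3*p^5 - 9*p^4 - 6*p^2 - p - 8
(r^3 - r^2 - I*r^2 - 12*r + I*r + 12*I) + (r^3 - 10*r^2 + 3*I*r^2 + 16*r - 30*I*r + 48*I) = 2*r^3 - 11*r^2 + 2*I*r^2 + 4*r - 29*I*r + 60*I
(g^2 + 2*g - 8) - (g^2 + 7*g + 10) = -5*g - 18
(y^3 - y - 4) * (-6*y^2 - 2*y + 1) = -6*y^5 - 2*y^4 + 7*y^3 + 26*y^2 + 7*y - 4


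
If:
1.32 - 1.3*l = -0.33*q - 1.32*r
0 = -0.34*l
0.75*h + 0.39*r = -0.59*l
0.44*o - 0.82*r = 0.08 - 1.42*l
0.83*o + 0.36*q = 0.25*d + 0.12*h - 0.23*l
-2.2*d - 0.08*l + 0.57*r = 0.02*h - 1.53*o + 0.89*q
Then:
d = -7.02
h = 1.43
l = 0.00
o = -4.96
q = 7.04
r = -2.76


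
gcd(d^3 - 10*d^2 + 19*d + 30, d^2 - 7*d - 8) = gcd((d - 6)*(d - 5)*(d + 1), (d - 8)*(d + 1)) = d + 1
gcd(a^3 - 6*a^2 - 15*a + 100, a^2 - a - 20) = a^2 - a - 20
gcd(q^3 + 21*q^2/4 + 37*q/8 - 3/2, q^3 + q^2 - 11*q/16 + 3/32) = q^2 + 5*q/4 - 3/8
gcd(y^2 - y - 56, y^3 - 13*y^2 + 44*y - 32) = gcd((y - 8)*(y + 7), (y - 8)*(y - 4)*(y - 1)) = y - 8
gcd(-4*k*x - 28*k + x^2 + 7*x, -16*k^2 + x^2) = -4*k + x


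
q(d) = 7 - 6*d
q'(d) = -6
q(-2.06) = 19.36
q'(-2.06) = -6.00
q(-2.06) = 19.36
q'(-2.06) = -6.00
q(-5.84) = 42.04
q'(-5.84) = -6.00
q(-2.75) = 23.50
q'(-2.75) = -6.00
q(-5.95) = 42.70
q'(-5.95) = -6.00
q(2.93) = -10.58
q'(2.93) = -6.00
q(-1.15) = 13.90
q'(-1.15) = -6.00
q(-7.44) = 51.64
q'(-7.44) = -6.00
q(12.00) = -65.00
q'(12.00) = -6.00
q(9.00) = -47.00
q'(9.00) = -6.00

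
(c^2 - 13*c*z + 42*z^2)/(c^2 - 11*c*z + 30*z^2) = (-c + 7*z)/(-c + 5*z)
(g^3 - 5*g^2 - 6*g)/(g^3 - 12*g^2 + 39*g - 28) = g*(g^2 - 5*g - 6)/(g^3 - 12*g^2 + 39*g - 28)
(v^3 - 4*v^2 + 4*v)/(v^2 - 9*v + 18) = v*(v^2 - 4*v + 4)/(v^2 - 9*v + 18)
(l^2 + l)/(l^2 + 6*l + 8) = l*(l + 1)/(l^2 + 6*l + 8)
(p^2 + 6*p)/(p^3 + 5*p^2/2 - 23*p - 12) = 2*p/(2*p^2 - 7*p - 4)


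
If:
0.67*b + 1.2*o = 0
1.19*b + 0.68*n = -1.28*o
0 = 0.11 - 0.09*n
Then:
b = -1.75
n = 1.22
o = 0.98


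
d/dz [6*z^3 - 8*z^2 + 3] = 2*z*(9*z - 8)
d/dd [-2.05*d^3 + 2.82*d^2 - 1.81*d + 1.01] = -6.15*d^2 + 5.64*d - 1.81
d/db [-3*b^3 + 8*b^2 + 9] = b*(16 - 9*b)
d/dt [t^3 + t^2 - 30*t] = 3*t^2 + 2*t - 30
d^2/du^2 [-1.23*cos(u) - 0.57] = 1.23*cos(u)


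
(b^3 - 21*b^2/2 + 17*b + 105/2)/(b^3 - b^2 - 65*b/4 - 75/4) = 2*(b - 7)/(2*b + 5)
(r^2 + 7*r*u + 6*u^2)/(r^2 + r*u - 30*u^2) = (r + u)/(r - 5*u)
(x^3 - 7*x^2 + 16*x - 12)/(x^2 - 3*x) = x - 4 + 4/x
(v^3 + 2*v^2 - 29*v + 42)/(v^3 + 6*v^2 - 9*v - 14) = (v - 3)/(v + 1)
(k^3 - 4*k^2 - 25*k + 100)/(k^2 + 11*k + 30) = (k^2 - 9*k + 20)/(k + 6)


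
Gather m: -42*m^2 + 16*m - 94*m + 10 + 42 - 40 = -42*m^2 - 78*m + 12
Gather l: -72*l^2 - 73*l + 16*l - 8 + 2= -72*l^2 - 57*l - 6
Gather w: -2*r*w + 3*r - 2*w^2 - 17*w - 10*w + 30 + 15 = 3*r - 2*w^2 + w*(-2*r - 27) + 45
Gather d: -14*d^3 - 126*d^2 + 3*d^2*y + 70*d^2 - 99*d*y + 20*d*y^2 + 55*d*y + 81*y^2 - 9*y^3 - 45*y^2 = -14*d^3 + d^2*(3*y - 56) + d*(20*y^2 - 44*y) - 9*y^3 + 36*y^2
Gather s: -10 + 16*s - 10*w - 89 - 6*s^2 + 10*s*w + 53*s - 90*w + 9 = -6*s^2 + s*(10*w + 69) - 100*w - 90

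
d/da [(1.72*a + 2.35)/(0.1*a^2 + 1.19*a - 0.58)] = (0.172*a^2 + 2.0468*a - (0.2*a + 1.19)*(1.72*a + 2.35) - 0.9976)/(0.1*a^2 + 1.19*a - 0.58)^2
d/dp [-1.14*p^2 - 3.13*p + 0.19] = -2.28*p - 3.13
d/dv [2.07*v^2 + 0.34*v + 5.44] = 4.14*v + 0.34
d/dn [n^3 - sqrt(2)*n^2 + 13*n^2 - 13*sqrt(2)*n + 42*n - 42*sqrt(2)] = 3*n^2 - 2*sqrt(2)*n + 26*n - 13*sqrt(2) + 42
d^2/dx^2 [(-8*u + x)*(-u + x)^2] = -20*u + 6*x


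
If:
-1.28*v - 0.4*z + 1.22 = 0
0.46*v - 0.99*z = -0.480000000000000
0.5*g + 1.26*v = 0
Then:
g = -1.76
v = 0.70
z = 0.81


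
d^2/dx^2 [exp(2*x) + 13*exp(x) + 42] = (4*exp(x) + 13)*exp(x)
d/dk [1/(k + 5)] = -1/(k + 5)^2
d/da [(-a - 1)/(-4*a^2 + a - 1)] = (4*a^2 - a - (a + 1)*(8*a - 1) + 1)/(4*a^2 - a + 1)^2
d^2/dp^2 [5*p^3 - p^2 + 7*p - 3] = 30*p - 2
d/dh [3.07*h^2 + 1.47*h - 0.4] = 6.14*h + 1.47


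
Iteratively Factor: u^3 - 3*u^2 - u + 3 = (u - 1)*(u^2 - 2*u - 3) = (u - 1)*(u + 1)*(u - 3)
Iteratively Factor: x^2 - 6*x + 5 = (x - 5)*(x - 1)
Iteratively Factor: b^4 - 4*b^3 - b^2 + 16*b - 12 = (b - 1)*(b^3 - 3*b^2 - 4*b + 12) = (b - 1)*(b + 2)*(b^2 - 5*b + 6) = (b - 2)*(b - 1)*(b + 2)*(b - 3)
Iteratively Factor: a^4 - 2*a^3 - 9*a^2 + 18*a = (a)*(a^3 - 2*a^2 - 9*a + 18) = a*(a + 3)*(a^2 - 5*a + 6) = a*(a - 2)*(a + 3)*(a - 3)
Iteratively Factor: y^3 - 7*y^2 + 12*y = (y)*(y^2 - 7*y + 12) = y*(y - 3)*(y - 4)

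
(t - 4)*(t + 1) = t^2 - 3*t - 4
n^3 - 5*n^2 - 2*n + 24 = (n - 4)*(n - 3)*(n + 2)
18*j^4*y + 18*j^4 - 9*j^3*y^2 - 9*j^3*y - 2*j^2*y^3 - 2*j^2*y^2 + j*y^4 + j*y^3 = (-3*j + y)*(-2*j + y)*(3*j + y)*(j*y + j)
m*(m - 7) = m^2 - 7*m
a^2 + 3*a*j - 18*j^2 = (a - 3*j)*(a + 6*j)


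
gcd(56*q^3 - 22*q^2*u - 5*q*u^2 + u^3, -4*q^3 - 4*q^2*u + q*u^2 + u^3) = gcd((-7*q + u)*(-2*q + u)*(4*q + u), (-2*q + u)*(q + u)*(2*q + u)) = 2*q - u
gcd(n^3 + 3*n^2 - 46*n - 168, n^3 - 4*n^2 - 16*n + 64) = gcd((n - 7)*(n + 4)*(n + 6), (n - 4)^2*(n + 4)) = n + 4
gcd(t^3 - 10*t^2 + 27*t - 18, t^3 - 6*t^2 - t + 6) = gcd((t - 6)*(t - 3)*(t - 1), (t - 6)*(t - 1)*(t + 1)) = t^2 - 7*t + 6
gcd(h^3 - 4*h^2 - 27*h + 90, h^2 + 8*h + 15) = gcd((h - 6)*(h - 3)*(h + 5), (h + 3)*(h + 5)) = h + 5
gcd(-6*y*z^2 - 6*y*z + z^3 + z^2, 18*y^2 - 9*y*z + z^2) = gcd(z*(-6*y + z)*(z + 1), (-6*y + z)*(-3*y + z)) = 6*y - z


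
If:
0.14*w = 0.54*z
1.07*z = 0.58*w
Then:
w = 0.00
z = 0.00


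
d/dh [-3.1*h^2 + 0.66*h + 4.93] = 0.66 - 6.2*h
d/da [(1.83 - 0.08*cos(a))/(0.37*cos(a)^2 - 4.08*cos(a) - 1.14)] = (-0.0296*cos(a)^2 + 1.3542*cos(a) - 7.5576)*sin(a)/(0.1369*cos(a)^4 - 3.0192*cos(a)^3 + 15.8028*cos(a)^2 + 9.3024*cos(a) + 1.2996)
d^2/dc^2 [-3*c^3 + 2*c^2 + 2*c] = 4 - 18*c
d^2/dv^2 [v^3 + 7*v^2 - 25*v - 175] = 6*v + 14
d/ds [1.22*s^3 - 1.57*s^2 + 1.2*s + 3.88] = 3.66*s^2 - 3.14*s + 1.2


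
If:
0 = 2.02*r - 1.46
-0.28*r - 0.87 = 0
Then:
No Solution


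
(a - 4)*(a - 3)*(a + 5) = a^3 - 2*a^2 - 23*a + 60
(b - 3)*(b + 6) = b^2 + 3*b - 18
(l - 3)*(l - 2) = l^2 - 5*l + 6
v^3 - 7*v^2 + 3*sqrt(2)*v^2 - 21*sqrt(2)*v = v*(v - 7)*(v + 3*sqrt(2))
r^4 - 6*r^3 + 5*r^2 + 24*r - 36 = (r - 3)^2*(r - 2)*(r + 2)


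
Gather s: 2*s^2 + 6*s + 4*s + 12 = 2*s^2 + 10*s + 12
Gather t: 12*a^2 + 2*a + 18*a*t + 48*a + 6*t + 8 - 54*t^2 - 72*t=12*a^2 + 50*a - 54*t^2 + t*(18*a - 66) + 8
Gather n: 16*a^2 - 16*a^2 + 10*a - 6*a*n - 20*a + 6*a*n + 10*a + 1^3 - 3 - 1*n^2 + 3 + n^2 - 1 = 0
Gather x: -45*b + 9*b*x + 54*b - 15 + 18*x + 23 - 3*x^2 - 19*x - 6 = 9*b - 3*x^2 + x*(9*b - 1) + 2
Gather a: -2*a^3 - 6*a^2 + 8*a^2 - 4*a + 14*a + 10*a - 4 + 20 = -2*a^3 + 2*a^2 + 20*a + 16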